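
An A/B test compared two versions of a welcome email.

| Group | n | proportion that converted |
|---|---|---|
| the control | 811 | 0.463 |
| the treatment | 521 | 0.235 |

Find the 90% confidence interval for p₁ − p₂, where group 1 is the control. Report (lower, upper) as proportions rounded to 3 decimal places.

(0.186, 0.270)

Each SE is √(p̂(1−p̂)/n): √(0.4630·0.5370/811) = 0.01751 and √(0.2350·0.7650/521) = 0.01858.
SE(p̂₁ − p̂₂) = √(SE₁² + SE₂²) = √(0.0003066001 + 0.0003452164) = 0.02553, since the two samples are independent.
At 90% confidence z* = 1.645; margin = 1.645 × 0.02553 = 0.04200.
The difference is 0.4630 − 0.2350 = 0.2280, so the interval is 0.2280 ± 0.04200 = (0.186, 0.270).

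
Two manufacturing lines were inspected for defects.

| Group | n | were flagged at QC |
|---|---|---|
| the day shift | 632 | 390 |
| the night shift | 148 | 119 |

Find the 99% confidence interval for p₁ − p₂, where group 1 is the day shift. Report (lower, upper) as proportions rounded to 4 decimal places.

(-0.2847, -0.0893)

p̂₁ = 390/632 = 0.6171 and p̂₂ = 119/148 = 0.8041.
SE₁ = √(p̂₁(1−p̂₁)/n₁) = √(0.6171·0.3829/632) = 0.01934; SE₂ = √(0.8041·0.1959/148) = 0.03262.
Independent samples: SE of the difference = √(SE₁² + SE₂²) = √(0.0003740356 + 0.0010640644) = 0.03792.
z* for 99% confidence is 2.576, so the margin of error is 2.576 × 0.03792 = 0.09768.
Point estimate p̂₁ − p̂₂ = 0.6171 − 0.8041 = -0.1870.
-0.1870 ± 0.09768 → (-0.2847, -0.0893).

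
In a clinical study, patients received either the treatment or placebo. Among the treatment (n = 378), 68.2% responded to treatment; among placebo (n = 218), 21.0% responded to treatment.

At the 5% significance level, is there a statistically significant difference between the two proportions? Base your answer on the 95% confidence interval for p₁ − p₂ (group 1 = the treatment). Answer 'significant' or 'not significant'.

The two standard errors are √(0.6820×0.3180/378) = 0.02395 and √(0.2100×0.7900/218) = 0.02759.
Because the samples are independent, SE_diff = √(0.02395² + 0.02759²) = 0.03654.
Using z* = 1.960 for 95%, ME = 1.960 × 0.03654 = 0.07162.
p̂₁ − p̂₂ = 0.4720; interval 0.4720 ± 0.07162 gives (0.40038, 0.54362).
The interval (0.40038, 0.54362) does not contain 0, so the difference is significant.

significant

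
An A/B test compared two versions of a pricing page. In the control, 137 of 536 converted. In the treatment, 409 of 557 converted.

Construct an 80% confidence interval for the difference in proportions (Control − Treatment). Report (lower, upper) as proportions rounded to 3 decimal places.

(-0.513, -0.445)

Sample proportions: 137/536 = 0.2556, 409/557 = 0.7343.
Each SE is √(p̂(1−p̂)/n): √(0.2556·0.7444/536) = 0.01884 and √(0.7343·0.2657/557) = 0.01872.
SE(p̂₁ − p̂₂) = √(SE₁² + SE₂²) = √(0.0003549456 + 0.0003504384) = 0.02656, since the two samples are independent.
At 80% confidence z* = 1.282; margin = 1.282 × 0.02656 = 0.03405.
The difference is 0.2556 − 0.7343 = -0.4787, so the interval is -0.4787 ± 0.03405 = (-0.513, -0.445).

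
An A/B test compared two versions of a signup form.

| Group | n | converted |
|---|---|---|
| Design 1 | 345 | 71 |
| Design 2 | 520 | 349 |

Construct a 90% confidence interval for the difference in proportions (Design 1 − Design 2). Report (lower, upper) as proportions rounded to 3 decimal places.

Sample proportions: 71/345 = 0.2058, 349/520 = 0.6712.
Each SE is √(p̂(1−p̂)/n): √(0.2058·0.7942/345) = 0.02177 and √(0.6712·0.3288/520) = 0.02060.
SE(p̂₁ − p̂₂) = √(SE₁² + SE₂²) = √(0.0004739329 + 0.00042436) = 0.02997, since the two samples are independent.
At 90% confidence z* = 1.645; margin = 1.645 × 0.02997 = 0.04930.
The difference is 0.2058 − 0.6712 = -0.4654, so the interval is -0.4654 ± 0.04930 = (-0.515, -0.416).

(-0.515, -0.416)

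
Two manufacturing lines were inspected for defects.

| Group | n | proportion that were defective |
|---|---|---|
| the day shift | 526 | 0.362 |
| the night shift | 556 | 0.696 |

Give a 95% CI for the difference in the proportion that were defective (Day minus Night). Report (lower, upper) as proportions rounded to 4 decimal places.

(-0.3901, -0.2779)

Each SE is √(p̂(1−p̂)/n): √(0.3620·0.6380/526) = 0.02095 and √(0.6960·0.3040/556) = 0.01951.
SE(p̂₁ − p̂₂) = √(SE₁² + SE₂²) = √(0.0004389025 + 0.0003806401) = 0.02863, since the two samples are independent.
At 95% confidence z* = 1.960; margin = 1.960 × 0.02863 = 0.05611.
The difference is 0.3620 − 0.6960 = -0.3340, so the interval is -0.3340 ± 0.05611 = (-0.3901, -0.2779).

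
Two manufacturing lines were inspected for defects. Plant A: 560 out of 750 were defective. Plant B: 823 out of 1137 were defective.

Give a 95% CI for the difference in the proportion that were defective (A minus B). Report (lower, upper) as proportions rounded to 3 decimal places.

(-0.018, 0.063)

First, p̂₁ = 560/750 = 0.7467; p̂₂ = 823/1137 = 0.7238.
The two standard errors are √(0.7467×0.2533/750) = 0.01588 and √(0.7238×0.2762/1137) = 0.01326.
Because the samples are independent, SE_diff = √(0.01588² + 0.01326²) = 0.02069.
Using z* = 1.960 for 95%, ME = 1.960 × 0.02069 = 0.04055.
p̂₁ − p̂₂ = 0.0229; interval 0.0229 ± 0.04055 gives (-0.018, 0.063).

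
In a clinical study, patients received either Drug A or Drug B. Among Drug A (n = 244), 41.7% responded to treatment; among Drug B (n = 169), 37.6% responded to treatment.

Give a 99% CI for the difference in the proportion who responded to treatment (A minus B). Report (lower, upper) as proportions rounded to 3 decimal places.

(-0.085, 0.167)

Each SE is √(p̂(1−p̂)/n): √(0.4170·0.5830/244) = 0.03157 and √(0.3760·0.6240/169) = 0.03726.
SE(p̂₁ − p̂₂) = √(SE₁² + SE₂²) = √(0.0009966649 + 0.0013883076) = 0.04884, since the two samples are independent.
At 99% confidence z* = 2.576; margin = 2.576 × 0.04884 = 0.12581.
The difference is 0.4170 − 0.3760 = 0.0410, so the interval is 0.0410 ± 0.12581 = (-0.085, 0.167).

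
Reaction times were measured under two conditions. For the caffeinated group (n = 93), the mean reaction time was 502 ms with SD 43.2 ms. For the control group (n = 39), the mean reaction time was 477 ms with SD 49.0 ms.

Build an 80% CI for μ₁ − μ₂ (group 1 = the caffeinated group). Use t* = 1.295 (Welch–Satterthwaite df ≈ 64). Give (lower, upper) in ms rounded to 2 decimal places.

Per-group SEs: s₁/√n₁ = 43.2/√93 = 4.4796, s₂/√n₂ = 49.0/√39 = 7.8463.
Unpooled SE of the difference: √(20.06681616 + 61.56442369) = 9.0350.
Margin of error = t* · SE = 1.295 × 9.0350 = 11.7003.
x̄₁ − x̄₂ = 502 − 477 = 25.0000.
CI: 25.0000 ± 11.7003 = (13.30, 36.70).

(13.30, 36.70)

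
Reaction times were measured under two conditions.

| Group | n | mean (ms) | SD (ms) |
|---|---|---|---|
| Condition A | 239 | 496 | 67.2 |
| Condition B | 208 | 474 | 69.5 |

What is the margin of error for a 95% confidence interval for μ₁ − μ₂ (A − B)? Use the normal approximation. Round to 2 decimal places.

12.72

Per-group SEs: s₁/√n₁ = 67.2/√239 = 4.3468, s₂/√n₂ = 69.5/√208 = 4.8190.
Unpooled SE of the difference: √(18.89467024 + 23.222761) = 6.4898.
Margin of error = z* · SE = 1.960 × 6.4898 = 12.7200.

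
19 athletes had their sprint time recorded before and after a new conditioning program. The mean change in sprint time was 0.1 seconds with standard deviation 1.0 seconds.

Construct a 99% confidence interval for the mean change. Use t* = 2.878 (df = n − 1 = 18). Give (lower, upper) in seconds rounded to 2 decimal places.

Paired design: SE = s_d/√n = 1.0/√19 = 0.2294.
t* = 2.878; margin of error = 2.878 × 0.2294 = 0.6602.
0.1 ± 0.6602 → (-0.56, 0.76).

(-0.56, 0.76)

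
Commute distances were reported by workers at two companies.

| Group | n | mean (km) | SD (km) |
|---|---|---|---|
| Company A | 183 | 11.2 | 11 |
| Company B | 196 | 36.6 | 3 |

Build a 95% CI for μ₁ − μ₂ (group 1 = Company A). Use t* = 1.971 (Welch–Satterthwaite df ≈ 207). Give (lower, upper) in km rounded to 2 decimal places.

(-27.06, -23.74)

Standard errors of each mean: 11/√183 = 0.8131 and 3/√196 = 0.2143.
SE(x̄₁ − x̄₂) = √(0.8131² + 0.2143²) = 0.8409 for independent samples with unequal variances.
With t* = 1.971, the margin is 1.971 × 0.8409 = 1.6574.
x̄₁ − x̄₂ = 11.2 − 36.6 = -25.4000; the interval is -25.4000 ± 1.6574 = (-27.06, -23.74).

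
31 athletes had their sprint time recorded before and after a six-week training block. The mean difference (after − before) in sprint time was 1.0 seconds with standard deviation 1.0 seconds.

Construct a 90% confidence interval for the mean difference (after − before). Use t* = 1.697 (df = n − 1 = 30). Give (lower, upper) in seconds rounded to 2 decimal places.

This is a matched-pairs design, so SE = s_d/√n = 1.0/√31 = 0.1796.
Margin = 1.697 × 0.1796 = 0.3048; the interval is 1.0 ± 0.3048 = (0.70, 1.30).

(0.70, 1.30)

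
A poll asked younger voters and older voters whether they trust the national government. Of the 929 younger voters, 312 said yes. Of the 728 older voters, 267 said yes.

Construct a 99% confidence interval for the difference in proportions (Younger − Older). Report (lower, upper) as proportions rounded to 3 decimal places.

First, p̂₁ = 312/929 = 0.3358; p̂₂ = 267/728 = 0.3668.
The two standard errors are √(0.3358×0.6642/929) = 0.01549 and √(0.3668×0.6332/728) = 0.01786.
Because the samples are independent, SE_diff = √(0.01549² + 0.01786²) = 0.02364.
Using z* = 2.576 for 99%, ME = 2.576 × 0.02364 = 0.06090.
p̂₁ − p̂₂ = -0.0310; interval -0.0310 ± 0.06090 gives (-0.092, 0.030).

(-0.092, 0.030)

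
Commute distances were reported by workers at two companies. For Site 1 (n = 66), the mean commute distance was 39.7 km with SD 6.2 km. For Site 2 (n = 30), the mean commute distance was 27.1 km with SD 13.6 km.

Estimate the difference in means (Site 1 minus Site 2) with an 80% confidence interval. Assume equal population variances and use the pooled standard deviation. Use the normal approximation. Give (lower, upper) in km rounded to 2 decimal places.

s_p = √[((n₁−1)s₁² + (n₂−1)s₂²)/(n₁+n₂−2)] = √[(65·6.2² + 29·13.6²)/94] = 9.1457.
SE = 9.1457·√(1/66 + 1/30) = 2.0138.
With z* = 1.282, margin = 1.282 × 2.0138 = 2.5817.
x̄₁ − x̄₂ = 39.7 − 27.1 = 12.6000; interval 12.6000 ± 2.5817 = (10.02, 15.18).

(10.02, 15.18)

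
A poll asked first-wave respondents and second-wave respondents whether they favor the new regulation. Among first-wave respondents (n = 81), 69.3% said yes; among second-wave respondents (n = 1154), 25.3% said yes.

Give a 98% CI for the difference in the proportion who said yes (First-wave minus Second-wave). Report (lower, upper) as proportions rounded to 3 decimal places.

SE₁ = √(p̂₁(1−p̂₁)/n₁) = √(0.6930·0.3070/81) = 0.05125; SE₂ = √(0.2530·0.7470/1154) = 0.01280.
Independent samples: SE of the difference = √(SE₁² + SE₂²) = √(0.0026265625 + 0.00016384) = 0.05282.
z* for 98% confidence is 2.326, so the margin of error is 2.326 × 0.05282 = 0.12286.
Point estimate p̂₁ − p̂₂ = 0.6930 − 0.2530 = 0.4400.
0.4400 ± 0.12286 → (0.317, 0.563).

(0.317, 0.563)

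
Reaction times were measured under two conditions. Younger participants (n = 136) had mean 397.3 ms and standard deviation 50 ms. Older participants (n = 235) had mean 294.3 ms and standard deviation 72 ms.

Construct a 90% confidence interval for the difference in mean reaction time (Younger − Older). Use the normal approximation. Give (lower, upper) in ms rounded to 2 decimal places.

Per-group SEs: s₁/√n₁ = 50/√136 = 4.2875, s₂/√n₂ = 72/√235 = 4.6968.
Unpooled SE of the difference: √(18.38265625 + 22.05993024) = 6.3594.
Margin of error = z* · SE = 1.645 × 6.3594 = 10.4612.
x̄₁ − x̄₂ = 397.3 − 294.3 = 103.0000.
CI: 103.0000 ± 10.4612 = (92.54, 113.46).

(92.54, 113.46)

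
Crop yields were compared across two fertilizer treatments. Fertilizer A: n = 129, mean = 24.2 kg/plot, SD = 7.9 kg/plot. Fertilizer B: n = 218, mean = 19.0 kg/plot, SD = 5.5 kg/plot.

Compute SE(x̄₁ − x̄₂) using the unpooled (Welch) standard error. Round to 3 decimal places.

0.789

Per-group SEs: s₁/√n₁ = 7.9/√129 = 0.6956, s₂/√n₂ = 5.5/√218 = 0.3725.
Unpooled SE of the difference: √(0.48385936 + 0.13875625) = 0.7891.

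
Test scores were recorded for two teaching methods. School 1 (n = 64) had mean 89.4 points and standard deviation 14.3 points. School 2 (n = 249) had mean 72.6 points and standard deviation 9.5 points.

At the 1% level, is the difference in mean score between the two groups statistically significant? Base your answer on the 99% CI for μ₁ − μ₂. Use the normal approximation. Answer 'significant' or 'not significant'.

Standard errors of each mean: 14.3/√64 = 1.7875 and 9.5/√249 = 0.6020.
SE(x̄₁ − x̄₂) = √(1.7875² + 0.6020²) = 1.8861 for independent samples with unequal variances.
With z* = 2.576, the margin is 2.576 × 1.8861 = 4.8586.
x̄₁ − x̄₂ = 89.4 − 72.6 = 16.8000; the interval is 16.8000 ± 4.8586 = (11.9414, 21.6586).
The interval (11.9414, 21.6586) does not contain 0, so the difference is significant.

significant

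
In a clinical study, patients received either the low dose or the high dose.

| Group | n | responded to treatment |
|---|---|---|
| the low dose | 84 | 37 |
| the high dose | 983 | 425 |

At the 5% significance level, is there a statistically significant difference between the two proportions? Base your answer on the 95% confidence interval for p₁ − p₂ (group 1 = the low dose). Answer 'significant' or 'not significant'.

p̂₁ = 37/84 = 0.4405 and p̂₂ = 425/983 = 0.4323.
SE₁ = √(p̂₁(1−p̂₁)/n₁) = √(0.4405·0.5595/84) = 0.05417; SE₂ = √(0.4323·0.5677/983) = 0.01580.
Independent samples: SE of the difference = √(SE₁² + SE₂²) = √(0.0029343889 + 0.00024964) = 0.05643.
z* for 95% confidence is 1.960, so the margin of error is 1.960 × 0.05643 = 0.11060.
Point estimate p̂₁ − p̂₂ = 0.4405 − 0.4323 = 0.0082.
0.0082 ± 0.11060 → (-0.10240, 0.11880).
The interval (-0.10240, 0.11880) contains 0, so the difference is not significant.

not significant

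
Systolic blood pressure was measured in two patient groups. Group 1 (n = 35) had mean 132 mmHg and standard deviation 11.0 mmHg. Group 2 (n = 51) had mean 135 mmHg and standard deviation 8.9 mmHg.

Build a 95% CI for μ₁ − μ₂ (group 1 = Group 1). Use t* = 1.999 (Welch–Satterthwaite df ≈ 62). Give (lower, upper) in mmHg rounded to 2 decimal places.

Per-group SEs: s₁/√n₁ = 11.0/√35 = 1.8593, s₂/√n₂ = 8.9/√51 = 1.2462.
Unpooled SE of the difference: √(3.45699649 + 1.55301444) = 2.2383.
Margin of error = t* · SE = 1.999 × 2.2383 = 4.4744.
x̄₁ − x̄₂ = 132 − 135 = -3.0000.
CI: -3.0000 ± 4.4744 = (-7.47, 1.47).

(-7.47, 1.47)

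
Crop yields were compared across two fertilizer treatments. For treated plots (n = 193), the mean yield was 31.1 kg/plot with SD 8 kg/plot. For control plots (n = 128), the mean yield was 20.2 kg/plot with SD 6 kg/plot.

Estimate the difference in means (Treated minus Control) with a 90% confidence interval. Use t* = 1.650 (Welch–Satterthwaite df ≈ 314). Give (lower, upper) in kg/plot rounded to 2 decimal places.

(9.61, 12.19)

Per-group SEs: s₁/√n₁ = 8/√193 = 0.5759, s₂/√n₂ = 6/√128 = 0.5303.
Unpooled SE of the difference: √(0.33166081 + 0.28121809) = 0.7829.
Margin of error = t* · SE = 1.650 × 0.7829 = 1.2918.
x̄₁ − x̄₂ = 31.1 − 20.2 = 10.9000.
CI: 10.9000 ± 1.2918 = (9.61, 12.19).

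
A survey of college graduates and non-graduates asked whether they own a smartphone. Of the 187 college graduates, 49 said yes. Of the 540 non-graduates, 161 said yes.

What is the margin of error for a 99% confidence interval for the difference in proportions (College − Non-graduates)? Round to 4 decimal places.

0.0971

First, p̂₁ = 49/187 = 0.2620; p̂₂ = 161/540 = 0.2981.
The two standard errors are √(0.2620×0.7380/187) = 0.03216 and √(0.2981×0.7019/540) = 0.01968.
Because the samples are independent, SE_diff = √(0.03216² + 0.01968²) = 0.03770.
Using z* = 2.576 for 99%, ME = 2.576 × 0.03770 = 0.09712.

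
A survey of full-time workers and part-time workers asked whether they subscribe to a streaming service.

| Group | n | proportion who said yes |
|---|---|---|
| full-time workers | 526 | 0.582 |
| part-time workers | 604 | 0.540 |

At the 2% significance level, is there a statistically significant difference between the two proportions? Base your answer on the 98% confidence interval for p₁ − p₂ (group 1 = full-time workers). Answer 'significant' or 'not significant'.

The two standard errors are √(0.5820×0.4180/526) = 0.02151 and √(0.5400×0.4600/604) = 0.02028.
Because the samples are independent, SE_diff = √(0.02151² + 0.02028²) = 0.02956.
Using z* = 2.326 for 98%, ME = 2.326 × 0.02956 = 0.06876.
p̂₁ − p̂₂ = 0.0420; interval 0.0420 ± 0.06876 gives (-0.02676, 0.11076).
The interval (-0.02676, 0.11076) contains 0, so the difference is not significant.

not significant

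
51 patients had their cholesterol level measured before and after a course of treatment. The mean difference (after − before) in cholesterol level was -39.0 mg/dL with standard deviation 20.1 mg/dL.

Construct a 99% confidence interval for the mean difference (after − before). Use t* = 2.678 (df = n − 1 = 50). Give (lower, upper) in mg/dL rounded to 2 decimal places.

(-46.54, -31.46)

This is a matched-pairs design, so SE = s_d/√n = 20.1/√51 = 2.8146.
Margin = 2.678 × 2.8146 = 7.5375; the interval is -39.0 ± 7.5375 = (-46.54, -31.46).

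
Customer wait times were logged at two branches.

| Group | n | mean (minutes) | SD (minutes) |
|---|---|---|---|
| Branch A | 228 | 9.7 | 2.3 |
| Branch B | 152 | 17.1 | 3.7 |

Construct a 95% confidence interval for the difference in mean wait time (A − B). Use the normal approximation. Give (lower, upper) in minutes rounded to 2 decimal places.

(-8.06, -6.74)

Per-group SEs: s₁/√n₁ = 2.3/√228 = 0.1523, s₂/√n₂ = 3.7/√152 = 0.3001.
Unpooled SE of the difference: √(0.02319529 + 0.09006001) = 0.3365.
Margin of error = z* · SE = 1.960 × 0.3365 = 0.6595.
x̄₁ − x̄₂ = 9.7 − 17.1 = -7.4000.
CI: -7.4000 ± 0.6595 = (-8.06, -6.74).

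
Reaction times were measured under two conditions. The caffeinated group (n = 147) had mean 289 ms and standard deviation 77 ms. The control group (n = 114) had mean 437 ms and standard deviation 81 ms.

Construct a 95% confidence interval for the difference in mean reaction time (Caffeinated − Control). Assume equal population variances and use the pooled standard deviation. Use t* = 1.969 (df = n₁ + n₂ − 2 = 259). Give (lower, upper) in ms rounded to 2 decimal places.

Pooled variance s_p² = [146·77² + 113·81²] / (147+114−2) = 6204.7375, so s_p = 78.7702.
SE_diff = s_p·√(1/n₁ + 1/n₂) = 78.7702·√(1/147 + 1/114) = 9.8304.
t* = 1.969; margin = 1.969 × 9.8304 = 19.3561.
Difference = 289 − 437 = -148.0000.
-148.0000 ± 19.3561 → (-167.36, -128.64).

(-167.36, -128.64)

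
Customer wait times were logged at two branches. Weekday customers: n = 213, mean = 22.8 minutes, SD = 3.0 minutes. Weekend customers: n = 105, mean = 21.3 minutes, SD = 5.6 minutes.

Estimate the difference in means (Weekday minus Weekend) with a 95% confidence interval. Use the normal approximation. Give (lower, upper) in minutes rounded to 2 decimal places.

Standard errors of each mean: 3.0/√213 = 0.2056 and 5.6/√105 = 0.5465.
SE(x̄₁ − x̄₂) = √(0.2056² + 0.5465²) = 0.5839 for independent samples with unequal variances.
With z* = 1.960, the margin is 1.960 × 0.5839 = 1.1444.
x̄₁ − x̄₂ = 22.8 − 21.3 = 1.5000; the interval is 1.5000 ± 1.1444 = (0.36, 2.64).

(0.36, 2.64)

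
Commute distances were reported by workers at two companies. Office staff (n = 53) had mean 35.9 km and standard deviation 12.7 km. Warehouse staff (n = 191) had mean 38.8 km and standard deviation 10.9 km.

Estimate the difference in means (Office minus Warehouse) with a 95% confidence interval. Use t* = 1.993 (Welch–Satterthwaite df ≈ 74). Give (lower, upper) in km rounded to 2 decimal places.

(-6.72, 0.92)

Per-group SEs: s₁/√n₁ = 12.7/√53 = 1.7445, s₂/√n₂ = 10.9/√191 = 0.7887.
Unpooled SE of the difference: √(3.04328025 + 0.62204769) = 1.9145.
Margin of error = t* · SE = 1.993 × 1.9145 = 3.8156.
x̄₁ − x̄₂ = 35.9 − 38.8 = -2.9000.
CI: -2.9000 ± 3.8156 = (-6.72, 0.92).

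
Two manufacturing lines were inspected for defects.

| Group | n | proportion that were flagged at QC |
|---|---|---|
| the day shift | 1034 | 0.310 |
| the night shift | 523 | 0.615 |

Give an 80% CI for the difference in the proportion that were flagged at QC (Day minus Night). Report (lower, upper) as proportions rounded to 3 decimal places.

The two standard errors are √(0.3100×0.6900/1034) = 0.01438 and √(0.6150×0.3850/523) = 0.02128.
Because the samples are independent, SE_diff = √(0.01438² + 0.02128²) = 0.02568.
Using z* = 1.282 for 80%, ME = 1.282 × 0.02568 = 0.03292.
p̂₁ − p̂₂ = -0.3050; interval -0.3050 ± 0.03292 gives (-0.338, -0.272).

(-0.338, -0.272)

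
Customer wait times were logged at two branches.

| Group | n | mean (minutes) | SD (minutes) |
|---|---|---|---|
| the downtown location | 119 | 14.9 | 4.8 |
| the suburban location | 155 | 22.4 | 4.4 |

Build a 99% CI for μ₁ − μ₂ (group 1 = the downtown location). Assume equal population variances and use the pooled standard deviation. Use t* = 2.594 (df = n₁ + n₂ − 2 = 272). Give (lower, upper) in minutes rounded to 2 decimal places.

s_p = √[((n₁−1)s₁² + (n₂−1)s₂²)/(n₁+n₂−2)] = √[(118·4.8² + 154·4.4²)/272] = 4.5778.
SE = 4.5778·√(1/119 + 1/155) = 0.5579.
With t* = 2.594, margin = 2.594 × 0.5579 = 1.4472.
x̄₁ − x̄₂ = 14.9 − 22.4 = -7.5000; interval -7.5000 ± 1.4472 = (-8.95, -6.05).

(-8.95, -6.05)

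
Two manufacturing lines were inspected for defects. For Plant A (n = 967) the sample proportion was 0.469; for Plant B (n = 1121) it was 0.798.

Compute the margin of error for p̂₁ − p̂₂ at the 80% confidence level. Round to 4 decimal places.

0.0257

SE₁ = √(p̂₁(1−p̂₁)/n₁) = √(0.4690·0.5310/967) = 0.01605; SE₂ = √(0.7980·0.2020/1121) = 0.01199.
Independent samples: SE of the difference = √(SE₁² + SE₂²) = √(0.0002576025 + 0.0001437601) = 0.02003.
z* for 80% confidence is 1.282, so the margin of error is 1.282 × 0.02003 = 0.02568.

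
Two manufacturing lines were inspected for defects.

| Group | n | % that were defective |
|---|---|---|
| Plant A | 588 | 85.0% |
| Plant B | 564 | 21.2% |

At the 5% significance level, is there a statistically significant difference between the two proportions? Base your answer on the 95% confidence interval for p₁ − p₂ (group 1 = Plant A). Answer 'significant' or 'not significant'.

significant

Each SE is √(p̂(1−p̂)/n): √(0.8500·0.1500/588) = 0.01473 and √(0.2120·0.7880/564) = 0.01721.
SE(p̂₁ − p̂₂) = √(SE₁² + SE₂²) = √(0.0002169729 + 0.0002961841) = 0.02265, since the two samples are independent.
At 95% confidence z* = 1.960; margin = 1.960 × 0.02265 = 0.04439.
The difference is 0.8500 − 0.2120 = 0.6380, so the interval is 0.6380 ± 0.04439 = (0.59361, 0.68239).
The interval (0.59361, 0.68239) does not contain 0, so the difference is significant.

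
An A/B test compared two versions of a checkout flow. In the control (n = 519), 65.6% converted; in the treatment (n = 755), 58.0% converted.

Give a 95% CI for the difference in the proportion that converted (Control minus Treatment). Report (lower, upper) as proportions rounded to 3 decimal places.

(0.022, 0.130)

SE₁ = √(p̂₁(1−p̂₁)/n₁) = √(0.6560·0.3440/519) = 0.02085; SE₂ = √(0.5800·0.4200/755) = 0.01796.
Independent samples: SE of the difference = √(SE₁² + SE₂²) = √(0.0004347225 + 0.0003225616) = 0.02752.
z* for 95% confidence is 1.960, so the margin of error is 1.960 × 0.02752 = 0.05394.
Point estimate p̂₁ − p̂₂ = 0.6560 − 0.5800 = 0.0760.
0.0760 ± 0.05394 → (0.022, 0.130).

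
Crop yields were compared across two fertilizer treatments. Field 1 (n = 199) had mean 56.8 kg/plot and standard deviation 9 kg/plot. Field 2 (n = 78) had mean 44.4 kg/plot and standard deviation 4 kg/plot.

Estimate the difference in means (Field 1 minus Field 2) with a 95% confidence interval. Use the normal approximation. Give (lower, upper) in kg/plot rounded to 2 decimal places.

(10.87, 13.93)

Per-group SEs: s₁/√n₁ = 9/√199 = 0.6380, s₂/√n₂ = 4/√78 = 0.4529.
Unpooled SE of the difference: √(0.407044 + 0.20511841) = 0.7824.
Margin of error = z* · SE = 1.960 × 0.7824 = 1.5335.
x̄₁ − x̄₂ = 56.8 − 44.4 = 12.4000.
CI: 12.4000 ± 1.5335 = (10.87, 13.93).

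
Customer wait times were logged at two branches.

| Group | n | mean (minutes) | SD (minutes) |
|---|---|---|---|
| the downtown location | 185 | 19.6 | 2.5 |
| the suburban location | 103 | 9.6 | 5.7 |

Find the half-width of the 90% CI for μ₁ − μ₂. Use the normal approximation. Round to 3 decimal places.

SE₁ = s₁/√n₁ = 2.5/√185 = 0.1838; SE₂ = 5.7/√103 = 0.5616.
Independent samples, unequal variances: SE_diff = √(SE₁² + SE₂²) = √(0.03378244 + 0.31539456) = 0.5909.
z* = 1.645, so margin of error = 1.645 × 0.5909 = 0.9720.

0.972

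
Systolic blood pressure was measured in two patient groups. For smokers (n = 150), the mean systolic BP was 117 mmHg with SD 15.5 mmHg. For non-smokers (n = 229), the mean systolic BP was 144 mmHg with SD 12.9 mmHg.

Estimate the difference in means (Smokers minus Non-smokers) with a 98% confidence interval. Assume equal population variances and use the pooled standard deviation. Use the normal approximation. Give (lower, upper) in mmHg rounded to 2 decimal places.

(-30.42, -23.58)

s_p = √[((n₁−1)s₁² + (n₂−1)s₂²)/(n₁+n₂−2)] = √[(149·15.5² + 228·12.9²)/377] = 13.9855.
SE = 13.9855·√(1/150 + 1/229) = 1.4690.
With z* = 2.326, margin = 2.326 × 1.4690 = 3.4169.
x̄₁ − x̄₂ = 117 − 144 = -27.0000; interval -27.0000 ± 3.4169 = (-30.42, -23.58).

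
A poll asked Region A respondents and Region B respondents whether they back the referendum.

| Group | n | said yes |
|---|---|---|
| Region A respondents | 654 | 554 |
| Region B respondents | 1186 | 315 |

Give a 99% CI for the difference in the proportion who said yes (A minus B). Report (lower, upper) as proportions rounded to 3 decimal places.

First, p̂₁ = 554/654 = 0.8471; p̂₂ = 315/1186 = 0.2656.
The two standard errors are √(0.8471×0.1529/654) = 0.01407 and √(0.2656×0.7344/1186) = 0.01282.
Because the samples are independent, SE_diff = √(0.01407² + 0.01282²) = 0.01903.
Using z* = 2.576 for 99%, ME = 2.576 × 0.01903 = 0.04902.
p̂₁ − p̂₂ = 0.5815; interval 0.5815 ± 0.04902 gives (0.532, 0.631).

(0.532, 0.631)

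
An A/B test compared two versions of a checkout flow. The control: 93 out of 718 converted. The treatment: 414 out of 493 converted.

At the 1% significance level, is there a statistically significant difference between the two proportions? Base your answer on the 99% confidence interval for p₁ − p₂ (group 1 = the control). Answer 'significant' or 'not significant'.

p̂₁ = 93/718 = 0.1295 and p̂₂ = 414/493 = 0.8398.
SE₁ = √(p̂₁(1−p̂₁)/n₁) = √(0.1295·0.8705/718) = 0.01253; SE₂ = √(0.8398·0.1602/493) = 0.01652.
Independent samples: SE of the difference = √(SE₁² + SE₂²) = √(0.0001570009 + 0.0002729104) = 0.02073.
z* for 99% confidence is 2.576, so the margin of error is 2.576 × 0.02073 = 0.05340.
Point estimate p̂₁ − p̂₂ = 0.1295 − 0.8398 = -0.7103.
-0.7103 ± 0.05340 → (-0.76370, -0.65690).
The interval (-0.76370, -0.65690) does not contain 0, so the difference is significant.

significant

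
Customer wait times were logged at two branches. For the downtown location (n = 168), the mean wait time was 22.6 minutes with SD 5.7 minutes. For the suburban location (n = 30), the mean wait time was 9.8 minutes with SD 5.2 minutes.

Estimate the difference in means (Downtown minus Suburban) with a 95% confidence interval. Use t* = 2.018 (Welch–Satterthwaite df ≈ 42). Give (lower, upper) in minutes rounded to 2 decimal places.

(10.69, 14.91)

Standard errors of each mean: 5.7/√168 = 0.4398 and 5.2/√30 = 0.9494.
SE(x̄₁ − x̄₂) = √(0.4398² + 0.9494²) = 1.0463 for independent samples with unequal variances.
With t* = 2.018, the margin is 2.018 × 1.0463 = 2.1114.
x̄₁ − x̄₂ = 22.6 − 9.8 = 12.8000; the interval is 12.8000 ± 2.1114 = (10.69, 14.91).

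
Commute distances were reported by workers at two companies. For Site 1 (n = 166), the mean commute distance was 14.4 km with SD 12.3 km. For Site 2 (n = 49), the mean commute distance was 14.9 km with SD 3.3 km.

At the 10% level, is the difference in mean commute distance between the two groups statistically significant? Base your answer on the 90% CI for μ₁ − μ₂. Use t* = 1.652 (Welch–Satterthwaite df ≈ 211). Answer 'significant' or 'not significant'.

not significant

Per-group SEs: s₁/√n₁ = 12.3/√166 = 0.9547, s₂/√n₂ = 3.3/√49 = 0.4714.
Unpooled SE of the difference: √(0.91145209 + 0.22221796) = 1.0647.
Margin of error = t* · SE = 1.652 × 1.0647 = 1.7589.
x̄₁ − x̄₂ = 14.4 − 14.9 = -0.5000.
CI: -0.5000 ± 1.7589 = (-2.2589, 1.2589).
The interval (-2.2589, 1.2589) contains 0, so the difference is not significant.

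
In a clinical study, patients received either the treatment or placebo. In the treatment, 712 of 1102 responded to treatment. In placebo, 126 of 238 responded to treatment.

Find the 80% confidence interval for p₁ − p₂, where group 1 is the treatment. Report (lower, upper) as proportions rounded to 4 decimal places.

p̂₁ = 712/1102 = 0.6461 and p̂₂ = 126/238 = 0.5294.
SE₁ = √(p̂₁(1−p̂₁)/n₁) = √(0.6461·0.3539/1102) = 0.01440; SE₂ = √(0.5294·0.4706/238) = 0.03235.
Independent samples: SE of the difference = √(SE₁² + SE₂²) = √(0.00020736 + 0.0010465225) = 0.03541.
z* for 80% confidence is 1.282, so the margin of error is 1.282 × 0.03541 = 0.04540.
Point estimate p̂₁ − p̂₂ = 0.6461 − 0.5294 = 0.1167.
0.1167 ± 0.04540 → (0.0713, 0.1621).

(0.0713, 0.1621)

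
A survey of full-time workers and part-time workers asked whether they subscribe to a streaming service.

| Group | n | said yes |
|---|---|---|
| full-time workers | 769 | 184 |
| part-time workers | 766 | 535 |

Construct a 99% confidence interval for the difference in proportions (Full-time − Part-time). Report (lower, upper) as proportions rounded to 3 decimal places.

p̂₁ = 184/769 = 0.2393 and p̂₂ = 535/766 = 0.6984.
SE₁ = √(p̂₁(1−p̂₁)/n₁) = √(0.2393·0.7607/769) = 0.01539; SE₂ = √(0.6984·0.3016/766) = 0.01658.
Independent samples: SE of the difference = √(SE₁² + SE₂²) = √(0.0002368521 + 0.0002748964) = 0.02262.
z* for 99% confidence is 2.576, so the margin of error is 2.576 × 0.02262 = 0.05827.
Point estimate p̂₁ − p̂₂ = 0.2393 − 0.6984 = -0.4591.
-0.4591 ± 0.05827 → (-0.517, -0.401).

(-0.517, -0.401)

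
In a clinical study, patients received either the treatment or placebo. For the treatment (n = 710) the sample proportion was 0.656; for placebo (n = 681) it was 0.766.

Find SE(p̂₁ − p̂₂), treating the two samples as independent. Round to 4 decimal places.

The two standard errors are √(0.6560×0.3440/710) = 0.01783 and √(0.7660×0.2340/681) = 0.01622.
Because the samples are independent, SE_diff = √(0.01783² + 0.01622²) = 0.02410.

0.0241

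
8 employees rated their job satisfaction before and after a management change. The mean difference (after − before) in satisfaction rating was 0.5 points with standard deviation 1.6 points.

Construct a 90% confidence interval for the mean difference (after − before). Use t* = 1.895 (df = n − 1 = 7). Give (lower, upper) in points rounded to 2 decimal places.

Paired design: SE = s_d/√n = 1.6/√8 = 0.5657.
t* = 1.895; margin of error = 1.895 × 0.5657 = 1.0720.
0.5 ± 1.0720 → (-0.57, 1.57).

(-0.57, 1.57)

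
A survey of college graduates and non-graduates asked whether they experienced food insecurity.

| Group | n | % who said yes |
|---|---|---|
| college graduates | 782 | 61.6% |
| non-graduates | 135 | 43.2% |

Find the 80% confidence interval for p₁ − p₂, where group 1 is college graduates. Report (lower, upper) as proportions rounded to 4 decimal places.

(0.1250, 0.2430)

The two standard errors are √(0.6160×0.3840/782) = 0.01739 and √(0.4320×0.5680/135) = 0.04263.
Because the samples are independent, SE_diff = √(0.01739² + 0.04263²) = 0.04604.
Using z* = 1.282 for 80%, ME = 1.282 × 0.04604 = 0.05902.
p̂₁ − p̂₂ = 0.1840; interval 0.1840 ± 0.05902 gives (0.1250, 0.2430).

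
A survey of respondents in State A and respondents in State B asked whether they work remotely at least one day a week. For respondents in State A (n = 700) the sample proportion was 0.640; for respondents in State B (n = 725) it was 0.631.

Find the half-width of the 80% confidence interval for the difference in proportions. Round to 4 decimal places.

SE₁ = √(p̂₁(1−p̂₁)/n₁) = √(0.6400·0.3600/700) = 0.01814; SE₂ = √(0.6310·0.3690/725) = 0.01792.
Independent samples: SE of the difference = √(SE₁² + SE₂²) = √(0.0003290596 + 0.0003211264) = 0.02550.
z* for 80% confidence is 1.282, so the margin of error is 1.282 × 0.02550 = 0.03269.

0.0327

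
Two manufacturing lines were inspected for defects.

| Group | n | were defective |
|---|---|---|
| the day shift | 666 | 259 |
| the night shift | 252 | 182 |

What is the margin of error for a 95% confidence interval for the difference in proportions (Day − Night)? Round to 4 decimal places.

0.0666

p̂₁ = 259/666 = 0.3889 and p̂₂ = 182/252 = 0.7222.
SE₁ = √(p̂₁(1−p̂₁)/n₁) = √(0.3889·0.6111/666) = 0.01889; SE₂ = √(0.7222·0.2778/252) = 0.02822.
Independent samples: SE of the difference = √(SE₁² + SE₂²) = √(0.0003568321 + 0.0007963684) = 0.03396.
z* for 95% confidence is 1.960, so the margin of error is 1.960 × 0.03396 = 0.06656.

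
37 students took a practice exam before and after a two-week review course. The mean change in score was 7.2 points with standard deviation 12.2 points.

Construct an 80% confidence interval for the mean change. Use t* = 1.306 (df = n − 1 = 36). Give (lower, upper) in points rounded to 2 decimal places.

Paired design: SE = s_d/√n = 12.2/√37 = 2.0057.
t* = 1.306; margin of error = 1.306 × 2.0057 = 2.6194.
7.2 ± 2.6194 → (4.58, 9.82).

(4.58, 9.82)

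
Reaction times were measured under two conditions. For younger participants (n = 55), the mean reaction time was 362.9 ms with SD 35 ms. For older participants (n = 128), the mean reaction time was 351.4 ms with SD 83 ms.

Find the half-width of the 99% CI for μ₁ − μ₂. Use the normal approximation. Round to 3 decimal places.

22.471

Standard errors of each mean: 35/√55 = 4.7194 and 83/√128 = 7.3362.
SE(x̄₁ − x̄₂) = √(4.7194² + 7.3362²) = 8.7231 for independent samples with unequal variances.
With z* = 2.576, the margin is 2.576 × 8.7231 = 22.4707.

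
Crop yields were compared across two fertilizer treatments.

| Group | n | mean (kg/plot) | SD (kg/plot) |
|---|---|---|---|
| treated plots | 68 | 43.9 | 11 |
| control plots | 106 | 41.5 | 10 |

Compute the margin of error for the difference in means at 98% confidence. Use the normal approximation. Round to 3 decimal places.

3.838

Per-group SEs: s₁/√n₁ = 11/√68 = 1.3339, s₂/√n₂ = 10/√106 = 0.9713.
Unpooled SE of the difference: √(1.77928921 + 0.94342369) = 1.6501.
Margin of error = z* · SE = 2.326 × 1.6501 = 3.8381.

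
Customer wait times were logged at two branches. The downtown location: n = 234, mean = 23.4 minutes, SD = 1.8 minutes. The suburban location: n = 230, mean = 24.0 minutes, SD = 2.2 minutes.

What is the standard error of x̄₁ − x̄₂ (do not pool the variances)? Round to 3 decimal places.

0.187

Per-group SEs: s₁/√n₁ = 1.8/√234 = 0.1177, s₂/√n₂ = 2.2/√230 = 0.1451.
Unpooled SE of the difference: √(0.01385329 + 0.02105401) = 0.1868.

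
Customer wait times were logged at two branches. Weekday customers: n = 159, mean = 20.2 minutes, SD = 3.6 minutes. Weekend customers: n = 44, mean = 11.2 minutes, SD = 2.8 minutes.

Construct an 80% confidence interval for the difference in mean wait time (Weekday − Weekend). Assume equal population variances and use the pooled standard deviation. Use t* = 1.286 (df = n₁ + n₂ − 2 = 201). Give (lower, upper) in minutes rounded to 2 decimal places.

Pooled variance s_p² = [158·3.6² + 43·2.8²] / (159+44−2) = 11.8647, so s_p = 3.4445.
SE_diff = s_p·√(1/n₁ + 1/n₂) = 3.4445·√(1/159 + 1/44) = 0.5867.
t* = 1.286; margin = 1.286 × 0.5867 = 0.7545.
Difference = 20.2 − 11.2 = 9.0000.
9.0000 ± 0.7545 → (8.25, 9.75).

(8.25, 9.75)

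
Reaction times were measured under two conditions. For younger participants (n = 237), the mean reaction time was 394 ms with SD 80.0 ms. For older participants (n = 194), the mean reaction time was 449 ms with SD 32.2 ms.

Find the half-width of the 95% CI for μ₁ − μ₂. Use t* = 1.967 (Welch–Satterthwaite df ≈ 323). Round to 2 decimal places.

Standard errors of each mean: 80.0/√237 = 5.1966 and 32.2/√194 = 2.3118.
SE(x̄₁ − x̄₂) = √(5.1966² + 2.3118²) = 5.6876 for independent samples with unequal variances.
With t* = 1.967, the margin is 1.967 × 5.6876 = 11.1875.

11.19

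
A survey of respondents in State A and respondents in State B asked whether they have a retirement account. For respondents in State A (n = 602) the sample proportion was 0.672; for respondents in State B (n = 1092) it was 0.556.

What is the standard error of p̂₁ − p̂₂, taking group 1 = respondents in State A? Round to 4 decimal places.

The two standard errors are √(0.6720×0.3280/602) = 0.01913 and √(0.5560×0.4440/1092) = 0.01504.
Because the samples are independent, SE_diff = √(0.01913² + 0.01504²) = 0.02433.

0.0243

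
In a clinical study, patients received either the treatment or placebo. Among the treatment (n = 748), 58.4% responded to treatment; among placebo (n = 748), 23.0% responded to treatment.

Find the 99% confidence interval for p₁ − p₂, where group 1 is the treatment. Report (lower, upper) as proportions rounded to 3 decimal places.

(0.293, 0.415)

Each SE is √(p̂(1−p̂)/n): √(0.5840·0.4160/748) = 0.01802 and √(0.2300·0.7700/748) = 0.01539.
SE(p̂₁ − p̂₂) = √(SE₁² + SE₂²) = √(0.0003247204 + 0.0002368521) = 0.02370, since the two samples are independent.
At 99% confidence z* = 2.576; margin = 2.576 × 0.02370 = 0.06105.
The difference is 0.5840 − 0.2300 = 0.3540, so the interval is 0.3540 ± 0.06105 = (0.293, 0.415).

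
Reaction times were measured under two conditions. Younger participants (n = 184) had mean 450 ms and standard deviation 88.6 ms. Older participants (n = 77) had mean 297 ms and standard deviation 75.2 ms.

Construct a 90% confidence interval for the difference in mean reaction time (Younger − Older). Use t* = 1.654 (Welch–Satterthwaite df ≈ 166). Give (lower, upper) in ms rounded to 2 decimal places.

SE₁ = s₁/√n₁ = 88.6/√184 = 6.5317; SE₂ = 75.2/√77 = 8.5698.
Independent samples, unequal variances: SE_diff = √(SE₁² + SE₂²) = √(42.66310489 + 73.44147204) = 10.7752.
t* = 1.654, so margin of error = 1.654 × 10.7752 = 17.8222.
Difference in means = 450 − 297 = 153.0000.
153.0000 ± 17.8222 → (135.18, 170.82).

(135.18, 170.82)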